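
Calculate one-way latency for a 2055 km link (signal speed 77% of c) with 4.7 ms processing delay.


Speed = 0.77 * 3e5 km/s = 231000 km/s
Propagation delay = 2055 / 231000 = 0.0089 s = 8.8961 ms
Processing delay = 4.7 ms
Total one-way latency = 13.5961 ms


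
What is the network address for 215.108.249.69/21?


IP:   11010111.01101100.11111001.01000101
Mask: 11111111.11111111.11111000.00000000
AND operation:
Net:  11010111.01101100.11111000.00000000
Network: 215.108.248.0/21


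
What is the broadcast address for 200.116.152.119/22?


Network: 200.116.152.0/22
Host bits = 10
Set all host bits to 1:
Broadcast: 200.116.155.255


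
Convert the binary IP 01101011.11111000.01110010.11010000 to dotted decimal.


01101011 = 107
11111000 = 248
01110010 = 114
11010000 = 208
IP: 107.248.114.208


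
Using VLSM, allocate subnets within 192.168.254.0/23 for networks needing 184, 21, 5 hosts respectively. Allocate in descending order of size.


184 hosts -> /24 (254 usable): 192.168.254.0/24
21 hosts -> /27 (30 usable): 192.168.255.0/27
5 hosts -> /29 (6 usable): 192.168.255.32/29
Allocation: 192.168.254.0/24 (184 hosts, 254 usable); 192.168.255.0/27 (21 hosts, 30 usable); 192.168.255.32/29 (5 hosts, 6 usable)


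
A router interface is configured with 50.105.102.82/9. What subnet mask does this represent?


/9 means 9 network bits, 23 host bits
Binary: 11111111100000000000000000000000
Mask: 255.128.0.0


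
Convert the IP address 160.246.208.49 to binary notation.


160 = 10100000
246 = 11110110
208 = 11010000
49 = 00110001
Binary: 10100000.11110110.11010000.00110001


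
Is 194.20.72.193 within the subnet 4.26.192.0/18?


Subnet network: 4.26.192.0
Test IP AND mask: 194.20.64.0
No, 194.20.72.193 is not in 4.26.192.0/18


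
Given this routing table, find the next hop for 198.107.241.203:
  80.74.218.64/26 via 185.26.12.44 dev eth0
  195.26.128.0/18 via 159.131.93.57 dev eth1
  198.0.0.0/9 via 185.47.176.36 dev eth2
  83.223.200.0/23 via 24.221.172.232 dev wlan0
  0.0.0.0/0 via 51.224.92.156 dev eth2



Longest prefix match for 198.107.241.203:
  /26 80.74.218.64: no
  /18 195.26.128.0: no
  /9 198.0.0.0: MATCH
  /23 83.223.200.0: no
  /0 0.0.0.0: MATCH
Selected: next-hop 185.47.176.36 via eth2 (matched /9)


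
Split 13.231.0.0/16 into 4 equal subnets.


New prefix = 16 + 2 = 18
Each subnet has 16384 addresses
  13.231.0.0/18
  13.231.64.0/18
  13.231.128.0/18
  13.231.192.0/18
Subnets: 13.231.0.0/18, 13.231.64.0/18, 13.231.128.0/18, 13.231.192.0/18


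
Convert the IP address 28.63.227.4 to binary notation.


28 = 00011100
63 = 00111111
227 = 11100011
4 = 00000100
Binary: 00011100.00111111.11100011.00000100


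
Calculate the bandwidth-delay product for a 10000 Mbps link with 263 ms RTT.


BDP = bandwidth * RTT
= 10000 Mbps * 263 ms
= 10000 * 1e6 * 263 / 1000 bits
= 2630000000 bits
= 328750000 bytes
= 321044.9219 KB
BDP = 2630000000 bits (328750000 bytes)


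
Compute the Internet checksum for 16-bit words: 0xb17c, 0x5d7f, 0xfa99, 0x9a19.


Sum all words (with carry folding):
+ 0xb17c = 0xb17c
+ 0x5d7f = 0x0efc
+ 0xfa99 = 0x0996
+ 0x9a19 = 0xa3af
One's complement: ~0xa3af
Checksum = 0x5c50


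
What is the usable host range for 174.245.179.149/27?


Network: 174.245.179.128
Broadcast: 174.245.179.159
First usable = network + 1
Last usable = broadcast - 1
Range: 174.245.179.129 to 174.245.179.158


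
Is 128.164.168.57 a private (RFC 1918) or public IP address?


RFC 1918 private ranges:
  10.0.0.0/8 (10.0.0.0 - 10.255.255.255)
  172.16.0.0/12 (172.16.0.0 - 172.31.255.255)
  192.168.0.0/16 (192.168.0.0 - 192.168.255.255)
Public (not in any RFC 1918 range)


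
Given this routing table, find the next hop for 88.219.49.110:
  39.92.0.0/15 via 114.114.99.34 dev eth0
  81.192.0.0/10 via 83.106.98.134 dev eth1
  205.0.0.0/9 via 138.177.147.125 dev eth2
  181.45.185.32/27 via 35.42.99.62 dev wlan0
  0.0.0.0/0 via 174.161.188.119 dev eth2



Longest prefix match for 88.219.49.110:
  /15 39.92.0.0: no
  /10 81.192.0.0: no
  /9 205.0.0.0: no
  /27 181.45.185.32: no
  /0 0.0.0.0: MATCH
Selected: next-hop 174.161.188.119 via eth2 (matched /0)


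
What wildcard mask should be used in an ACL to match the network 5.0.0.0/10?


Subnet mask: 255.192.0.0
Wildcard = 255.255.255.255 - subnet mask
255 - 255 = 0
255 - 192 = 63
255 - 0 = 255
255 - 0 = 255
Wildcard: 0.63.255.255


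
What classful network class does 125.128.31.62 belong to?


First octet: 125
Binary: 01111101
0xxxxxxx -> Class A (1-126)
Class A, default mask 255.0.0.0 (/8)


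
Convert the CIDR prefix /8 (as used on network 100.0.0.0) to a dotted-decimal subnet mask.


/8 means 8 network bits, 24 host bits
Binary: 11111111000000000000000000000000
Mask: 255.0.0.0


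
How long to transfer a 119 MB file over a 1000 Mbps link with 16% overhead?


Effective throughput = 1000 * (1 - 16/100) = 840 Mbps
File size in Mb = 119 * 8 = 952 Mb
Time = 952 / 840
Time = 1.1333 seconds


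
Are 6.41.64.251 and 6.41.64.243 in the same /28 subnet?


Mask: 255.255.255.240
6.41.64.251 AND mask = 6.41.64.240
6.41.64.243 AND mask = 6.41.64.240
Yes, same subnet (6.41.64.240)


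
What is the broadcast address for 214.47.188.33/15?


Network: 214.46.0.0/15
Host bits = 17
Set all host bits to 1:
Broadcast: 214.47.255.255


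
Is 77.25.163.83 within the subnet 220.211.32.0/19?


Subnet network: 220.211.32.0
Test IP AND mask: 77.25.160.0
No, 77.25.163.83 is not in 220.211.32.0/19


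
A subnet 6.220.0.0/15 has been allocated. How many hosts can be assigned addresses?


Host bits = 32 - 15 = 17
Total addresses = 2^17 = 131072
Usable = total - 2 (network and broadcast)
Usable hosts: 131070


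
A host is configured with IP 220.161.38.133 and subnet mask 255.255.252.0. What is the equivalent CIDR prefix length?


Binary: 11111111.11111111.11111100.00000000
Count leading 1s
Prefix: /22


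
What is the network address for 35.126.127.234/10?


IP:   00100011.01111110.01111111.11101010
Mask: 11111111.11000000.00000000.00000000
AND operation:
Net:  00100011.01000000.00000000.00000000
Network: 35.64.0.0/10


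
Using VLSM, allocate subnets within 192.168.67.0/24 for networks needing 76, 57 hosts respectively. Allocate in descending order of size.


76 hosts -> /25 (126 usable): 192.168.67.0/25
57 hosts -> /26 (62 usable): 192.168.67.128/26
Allocation: 192.168.67.0/25 (76 hosts, 126 usable); 192.168.67.128/26 (57 hosts, 62 usable)


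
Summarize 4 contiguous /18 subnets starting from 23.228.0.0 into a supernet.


Original prefix: /18
Number of subnets: 4 = 2^2
New prefix = 18 - 2 = 16
Supernet: 23.228.0.0/16


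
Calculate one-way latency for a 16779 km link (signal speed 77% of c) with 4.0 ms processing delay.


Speed = 0.77 * 3e5 km/s = 231000 km/s
Propagation delay = 16779 / 231000 = 0.0726 s = 72.6364 ms
Processing delay = 4.0 ms
Total one-way latency = 76.6364 ms


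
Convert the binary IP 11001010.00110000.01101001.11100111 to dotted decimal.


11001010 = 202
00110000 = 48
01101001 = 105
11100111 = 231
IP: 202.48.105.231


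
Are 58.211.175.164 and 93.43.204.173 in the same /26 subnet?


Mask: 255.255.255.192
58.211.175.164 AND mask = 58.211.175.128
93.43.204.173 AND mask = 93.43.204.128
No, different subnets (58.211.175.128 vs 93.43.204.128)


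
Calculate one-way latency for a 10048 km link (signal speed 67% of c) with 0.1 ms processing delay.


Speed = 0.67 * 3e5 km/s = 201000 km/s
Propagation delay = 10048 / 201000 = 0.05 s = 49.99 ms
Processing delay = 0.1 ms
Total one-way latency = 50.09 ms


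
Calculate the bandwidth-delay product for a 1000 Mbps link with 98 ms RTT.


BDP = bandwidth * RTT
= 1000 Mbps * 98 ms
= 1000 * 1e6 * 98 / 1000 bits
= 98000000 bits
= 12250000 bytes
= 11962.8906 KB
BDP = 98000000 bits (12250000 bytes)


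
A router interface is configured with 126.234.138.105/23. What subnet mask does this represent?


/23 means 23 network bits, 9 host bits
Binary: 11111111111111111111111000000000
Mask: 255.255.254.0


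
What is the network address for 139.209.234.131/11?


IP:   10001011.11010001.11101010.10000011
Mask: 11111111.11100000.00000000.00000000
AND operation:
Net:  10001011.11000000.00000000.00000000
Network: 139.192.0.0/11


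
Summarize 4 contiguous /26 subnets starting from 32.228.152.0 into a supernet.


Original prefix: /26
Number of subnets: 4 = 2^2
New prefix = 26 - 2 = 24
Supernet: 32.228.152.0/24


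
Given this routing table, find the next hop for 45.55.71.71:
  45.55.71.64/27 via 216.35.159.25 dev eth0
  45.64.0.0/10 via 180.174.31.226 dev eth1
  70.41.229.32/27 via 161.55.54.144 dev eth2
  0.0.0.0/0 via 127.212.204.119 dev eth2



Longest prefix match for 45.55.71.71:
  /27 45.55.71.64: MATCH
  /10 45.64.0.0: no
  /27 70.41.229.32: no
  /0 0.0.0.0: MATCH
Selected: next-hop 216.35.159.25 via eth0 (matched /27)


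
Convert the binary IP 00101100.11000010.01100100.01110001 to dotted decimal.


00101100 = 44
11000010 = 194
01100100 = 100
01110001 = 113
IP: 44.194.100.113


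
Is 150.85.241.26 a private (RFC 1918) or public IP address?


RFC 1918 private ranges:
  10.0.0.0/8 (10.0.0.0 - 10.255.255.255)
  172.16.0.0/12 (172.16.0.0 - 172.31.255.255)
  192.168.0.0/16 (192.168.0.0 - 192.168.255.255)
Public (not in any RFC 1918 range)


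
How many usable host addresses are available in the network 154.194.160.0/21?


Host bits = 32 - 21 = 11
Total addresses = 2^11 = 2048
Usable = total - 2 (network and broadcast)
Usable hosts: 2046


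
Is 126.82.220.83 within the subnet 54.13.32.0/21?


Subnet network: 54.13.32.0
Test IP AND mask: 126.82.216.0
No, 126.82.220.83 is not in 54.13.32.0/21


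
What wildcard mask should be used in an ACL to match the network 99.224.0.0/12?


Subnet mask: 255.240.0.0
Wildcard = 255.255.255.255 - subnet mask
255 - 255 = 0
255 - 240 = 15
255 - 0 = 255
255 - 0 = 255
Wildcard: 0.15.255.255


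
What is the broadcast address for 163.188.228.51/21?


Network: 163.188.224.0/21
Host bits = 11
Set all host bits to 1:
Broadcast: 163.188.231.255


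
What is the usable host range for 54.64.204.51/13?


Network: 54.64.0.0
Broadcast: 54.71.255.255
First usable = network + 1
Last usable = broadcast - 1
Range: 54.64.0.1 to 54.71.255.254


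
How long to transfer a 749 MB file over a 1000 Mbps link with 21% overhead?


Effective throughput = 1000 * (1 - 21/100) = 790 Mbps
File size in Mb = 749 * 8 = 5992 Mb
Time = 5992 / 790
Time = 7.5848 seconds


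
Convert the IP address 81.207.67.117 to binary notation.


81 = 01010001
207 = 11001111
67 = 01000011
117 = 01110101
Binary: 01010001.11001111.01000011.01110101


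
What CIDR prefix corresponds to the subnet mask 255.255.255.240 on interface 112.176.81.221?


Binary: 11111111.11111111.11111111.11110000
Count leading 1s
Prefix: /28


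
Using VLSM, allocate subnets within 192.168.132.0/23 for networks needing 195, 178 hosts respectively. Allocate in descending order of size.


195 hosts -> /24 (254 usable): 192.168.132.0/24
178 hosts -> /24 (254 usable): 192.168.133.0/24
Allocation: 192.168.132.0/24 (195 hosts, 254 usable); 192.168.133.0/24 (178 hosts, 254 usable)


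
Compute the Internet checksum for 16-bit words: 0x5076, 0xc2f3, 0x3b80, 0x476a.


Sum all words (with carry folding):
+ 0x5076 = 0x5076
+ 0xc2f3 = 0x136a
+ 0x3b80 = 0x4eea
+ 0x476a = 0x9654
One's complement: ~0x9654
Checksum = 0x69ab


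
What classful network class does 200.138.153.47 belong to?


First octet: 200
Binary: 11001000
110xxxxx -> Class C (192-223)
Class C, default mask 255.255.255.0 (/24)


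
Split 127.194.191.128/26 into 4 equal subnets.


New prefix = 26 + 2 = 28
Each subnet has 16 addresses
  127.194.191.128/28
  127.194.191.144/28
  127.194.191.160/28
  127.194.191.176/28
Subnets: 127.194.191.128/28, 127.194.191.144/28, 127.194.191.160/28, 127.194.191.176/28


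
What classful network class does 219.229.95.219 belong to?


First octet: 219
Binary: 11011011
110xxxxx -> Class C (192-223)
Class C, default mask 255.255.255.0 (/24)


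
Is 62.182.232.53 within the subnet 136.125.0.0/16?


Subnet network: 136.125.0.0
Test IP AND mask: 62.182.0.0
No, 62.182.232.53 is not in 136.125.0.0/16


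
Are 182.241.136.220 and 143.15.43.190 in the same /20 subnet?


Mask: 255.255.240.0
182.241.136.220 AND mask = 182.241.128.0
143.15.43.190 AND mask = 143.15.32.0
No, different subnets (182.241.128.0 vs 143.15.32.0)


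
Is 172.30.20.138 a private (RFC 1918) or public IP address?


RFC 1918 private ranges:
  10.0.0.0/8 (10.0.0.0 - 10.255.255.255)
  172.16.0.0/12 (172.16.0.0 - 172.31.255.255)
  192.168.0.0/16 (192.168.0.0 - 192.168.255.255)
Private (in 172.16.0.0/12)


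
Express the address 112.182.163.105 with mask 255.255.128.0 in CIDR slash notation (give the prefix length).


Binary: 11111111.11111111.10000000.00000000
Count leading 1s
Prefix: /17


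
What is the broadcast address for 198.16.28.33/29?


Network: 198.16.28.32/29
Host bits = 3
Set all host bits to 1:
Broadcast: 198.16.28.39


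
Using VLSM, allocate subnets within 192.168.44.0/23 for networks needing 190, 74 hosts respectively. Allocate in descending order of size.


190 hosts -> /24 (254 usable): 192.168.44.0/24
74 hosts -> /25 (126 usable): 192.168.45.0/25
Allocation: 192.168.44.0/24 (190 hosts, 254 usable); 192.168.45.0/25 (74 hosts, 126 usable)


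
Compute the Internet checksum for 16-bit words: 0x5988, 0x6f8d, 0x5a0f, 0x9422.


Sum all words (with carry folding):
+ 0x5988 = 0x5988
+ 0x6f8d = 0xc915
+ 0x5a0f = 0x2325
+ 0x9422 = 0xb747
One's complement: ~0xb747
Checksum = 0x48b8


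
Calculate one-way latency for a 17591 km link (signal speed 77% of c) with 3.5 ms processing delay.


Speed = 0.77 * 3e5 km/s = 231000 km/s
Propagation delay = 17591 / 231000 = 0.0762 s = 76.1515 ms
Processing delay = 3.5 ms
Total one-way latency = 79.6515 ms


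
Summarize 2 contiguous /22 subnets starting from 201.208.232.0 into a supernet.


Original prefix: /22
Number of subnets: 2 = 2^1
New prefix = 22 - 1 = 21
Supernet: 201.208.232.0/21


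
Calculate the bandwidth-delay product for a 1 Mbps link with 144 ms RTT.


BDP = bandwidth * RTT
= 1 Mbps * 144 ms
= 1 * 1e6 * 144 / 1000 bits
= 144000 bits
= 18000 bytes
= 17.5781 KB
BDP = 144000 bits (18000 bytes)


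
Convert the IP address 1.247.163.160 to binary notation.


1 = 00000001
247 = 11110111
163 = 10100011
160 = 10100000
Binary: 00000001.11110111.10100011.10100000


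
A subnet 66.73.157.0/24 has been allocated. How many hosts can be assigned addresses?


Host bits = 32 - 24 = 8
Total addresses = 2^8 = 256
Usable = total - 2 (network and broadcast)
Usable hosts: 254


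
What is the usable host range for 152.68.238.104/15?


Network: 152.68.0.0
Broadcast: 152.69.255.255
First usable = network + 1
Last usable = broadcast - 1
Range: 152.68.0.1 to 152.69.255.254


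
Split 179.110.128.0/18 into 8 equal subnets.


New prefix = 18 + 3 = 21
Each subnet has 2048 addresses
  179.110.128.0/21
  179.110.136.0/21
  179.110.144.0/21
  179.110.152.0/21
  179.110.160.0/21
  179.110.168.0/21
  179.110.176.0/21
  179.110.184.0/21
Subnets: 179.110.128.0/21, 179.110.136.0/21, 179.110.144.0/21, 179.110.152.0/21, 179.110.160.0/21, 179.110.168.0/21, 179.110.176.0/21, 179.110.184.0/21


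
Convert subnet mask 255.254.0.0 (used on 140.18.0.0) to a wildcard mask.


Subnet mask: 255.254.0.0
Wildcard = 255.255.255.255 - subnet mask
255 - 255 = 0
255 - 254 = 1
255 - 0 = 255
255 - 0 = 255
Wildcard: 0.1.255.255


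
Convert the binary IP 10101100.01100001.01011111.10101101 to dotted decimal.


10101100 = 172
01100001 = 97
01011111 = 95
10101101 = 173
IP: 172.97.95.173


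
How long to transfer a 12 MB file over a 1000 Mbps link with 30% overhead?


Effective throughput = 1000 * (1 - 30/100) = 700 Mbps
File size in Mb = 12 * 8 = 96 Mb
Time = 96 / 700
Time = 0.1371 seconds


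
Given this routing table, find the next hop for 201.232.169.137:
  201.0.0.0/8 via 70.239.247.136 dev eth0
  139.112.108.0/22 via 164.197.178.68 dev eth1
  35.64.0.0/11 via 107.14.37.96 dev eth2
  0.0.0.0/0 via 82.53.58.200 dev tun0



Longest prefix match for 201.232.169.137:
  /8 201.0.0.0: MATCH
  /22 139.112.108.0: no
  /11 35.64.0.0: no
  /0 0.0.0.0: MATCH
Selected: next-hop 70.239.247.136 via eth0 (matched /8)


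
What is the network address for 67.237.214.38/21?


IP:   01000011.11101101.11010110.00100110
Mask: 11111111.11111111.11111000.00000000
AND operation:
Net:  01000011.11101101.11010000.00000000
Network: 67.237.208.0/21


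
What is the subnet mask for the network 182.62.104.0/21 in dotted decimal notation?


/21 means 21 network bits, 11 host bits
Binary: 11111111111111111111100000000000
Mask: 255.255.248.0


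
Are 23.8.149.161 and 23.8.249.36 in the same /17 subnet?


Mask: 255.255.128.0
23.8.149.161 AND mask = 23.8.128.0
23.8.249.36 AND mask = 23.8.128.0
Yes, same subnet (23.8.128.0)


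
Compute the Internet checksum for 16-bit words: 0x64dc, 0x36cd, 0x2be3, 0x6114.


Sum all words (with carry folding):
+ 0x64dc = 0x64dc
+ 0x36cd = 0x9ba9
+ 0x2be3 = 0xc78c
+ 0x6114 = 0x28a1
One's complement: ~0x28a1
Checksum = 0xd75e


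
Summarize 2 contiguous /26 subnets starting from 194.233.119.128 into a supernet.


Original prefix: /26
Number of subnets: 2 = 2^1
New prefix = 26 - 1 = 25
Supernet: 194.233.119.128/25


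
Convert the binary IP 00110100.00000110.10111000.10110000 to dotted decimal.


00110100 = 52
00000110 = 6
10111000 = 184
10110000 = 176
IP: 52.6.184.176


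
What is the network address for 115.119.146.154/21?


IP:   01110011.01110111.10010010.10011010
Mask: 11111111.11111111.11111000.00000000
AND operation:
Net:  01110011.01110111.10010000.00000000
Network: 115.119.144.0/21


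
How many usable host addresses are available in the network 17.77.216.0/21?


Host bits = 32 - 21 = 11
Total addresses = 2^11 = 2048
Usable = total - 2 (network and broadcast)
Usable hosts: 2046


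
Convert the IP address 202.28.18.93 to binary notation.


202 = 11001010
28 = 00011100
18 = 00010010
93 = 01011101
Binary: 11001010.00011100.00010010.01011101


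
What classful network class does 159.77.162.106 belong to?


First octet: 159
Binary: 10011111
10xxxxxx -> Class B (128-191)
Class B, default mask 255.255.0.0 (/16)


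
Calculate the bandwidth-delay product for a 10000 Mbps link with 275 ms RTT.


BDP = bandwidth * RTT
= 10000 Mbps * 275 ms
= 10000 * 1e6 * 275 / 1000 bits
= 2750000000 bits
= 343750000 bytes
= 335693.3594 KB
BDP = 2750000000 bits (343750000 bytes)


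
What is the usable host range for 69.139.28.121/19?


Network: 69.139.0.0
Broadcast: 69.139.31.255
First usable = network + 1
Last usable = broadcast - 1
Range: 69.139.0.1 to 69.139.31.254


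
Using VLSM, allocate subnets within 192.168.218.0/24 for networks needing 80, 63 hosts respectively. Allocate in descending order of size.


80 hosts -> /25 (126 usable): 192.168.218.0/25
63 hosts -> /25 (126 usable): 192.168.218.128/25
Allocation: 192.168.218.0/25 (80 hosts, 126 usable); 192.168.218.128/25 (63 hosts, 126 usable)


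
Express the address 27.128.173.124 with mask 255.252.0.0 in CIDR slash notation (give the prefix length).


Binary: 11111111.11111100.00000000.00000000
Count leading 1s
Prefix: /14


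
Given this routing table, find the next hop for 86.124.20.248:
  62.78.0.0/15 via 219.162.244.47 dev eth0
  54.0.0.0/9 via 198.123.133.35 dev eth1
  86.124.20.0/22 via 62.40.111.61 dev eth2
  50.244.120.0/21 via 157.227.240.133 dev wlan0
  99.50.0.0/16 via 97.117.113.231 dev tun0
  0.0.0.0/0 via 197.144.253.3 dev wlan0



Longest prefix match for 86.124.20.248:
  /15 62.78.0.0: no
  /9 54.0.0.0: no
  /22 86.124.20.0: MATCH
  /21 50.244.120.0: no
  /16 99.50.0.0: no
  /0 0.0.0.0: MATCH
Selected: next-hop 62.40.111.61 via eth2 (matched /22)


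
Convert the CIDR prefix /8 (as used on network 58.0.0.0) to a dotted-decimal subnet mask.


/8 means 8 network bits, 24 host bits
Binary: 11111111000000000000000000000000
Mask: 255.0.0.0


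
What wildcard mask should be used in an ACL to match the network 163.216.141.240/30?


Subnet mask: 255.255.255.252
Wildcard = 255.255.255.255 - subnet mask
255 - 255 = 0
255 - 255 = 0
255 - 255 = 0
255 - 252 = 3
Wildcard: 0.0.0.3


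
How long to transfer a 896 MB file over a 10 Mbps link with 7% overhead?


Effective throughput = 10 * (1 - 7/100) = 9.3 Mbps
File size in Mb = 896 * 8 = 7168 Mb
Time = 7168 / 9.3
Time = 770.7527 seconds


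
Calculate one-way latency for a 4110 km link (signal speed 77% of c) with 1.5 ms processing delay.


Speed = 0.77 * 3e5 km/s = 231000 km/s
Propagation delay = 4110 / 231000 = 0.0178 s = 17.7922 ms
Processing delay = 1.5 ms
Total one-way latency = 19.2922 ms


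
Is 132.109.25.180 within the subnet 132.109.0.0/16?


Subnet network: 132.109.0.0
Test IP AND mask: 132.109.0.0
Yes, 132.109.25.180 is in 132.109.0.0/16


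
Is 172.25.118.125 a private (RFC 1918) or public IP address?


RFC 1918 private ranges:
  10.0.0.0/8 (10.0.0.0 - 10.255.255.255)
  172.16.0.0/12 (172.16.0.0 - 172.31.255.255)
  192.168.0.0/16 (192.168.0.0 - 192.168.255.255)
Private (in 172.16.0.0/12)


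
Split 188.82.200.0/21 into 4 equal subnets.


New prefix = 21 + 2 = 23
Each subnet has 512 addresses
  188.82.200.0/23
  188.82.202.0/23
  188.82.204.0/23
  188.82.206.0/23
Subnets: 188.82.200.0/23, 188.82.202.0/23, 188.82.204.0/23, 188.82.206.0/23


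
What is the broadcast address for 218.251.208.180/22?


Network: 218.251.208.0/22
Host bits = 10
Set all host bits to 1:
Broadcast: 218.251.211.255


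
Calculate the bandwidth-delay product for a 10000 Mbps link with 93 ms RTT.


BDP = bandwidth * RTT
= 10000 Mbps * 93 ms
= 10000 * 1e6 * 93 / 1000 bits
= 930000000 bits
= 116250000 bytes
= 113525.3906 KB
BDP = 930000000 bits (116250000 bytes)


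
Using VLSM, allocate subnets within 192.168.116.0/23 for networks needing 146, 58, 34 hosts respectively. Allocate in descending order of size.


146 hosts -> /24 (254 usable): 192.168.116.0/24
58 hosts -> /26 (62 usable): 192.168.117.0/26
34 hosts -> /26 (62 usable): 192.168.117.64/26
Allocation: 192.168.116.0/24 (146 hosts, 254 usable); 192.168.117.0/26 (58 hosts, 62 usable); 192.168.117.64/26 (34 hosts, 62 usable)


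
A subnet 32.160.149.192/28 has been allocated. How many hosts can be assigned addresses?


Host bits = 32 - 28 = 4
Total addresses = 2^4 = 16
Usable = total - 2 (network and broadcast)
Usable hosts: 14


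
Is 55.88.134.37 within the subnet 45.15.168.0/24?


Subnet network: 45.15.168.0
Test IP AND mask: 55.88.134.0
No, 55.88.134.37 is not in 45.15.168.0/24


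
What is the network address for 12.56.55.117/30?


IP:   00001100.00111000.00110111.01110101
Mask: 11111111.11111111.11111111.11111100
AND operation:
Net:  00001100.00111000.00110111.01110100
Network: 12.56.55.116/30


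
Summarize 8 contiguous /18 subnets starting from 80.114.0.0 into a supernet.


Original prefix: /18
Number of subnets: 8 = 2^3
New prefix = 18 - 3 = 15
Supernet: 80.114.0.0/15


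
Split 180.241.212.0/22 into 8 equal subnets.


New prefix = 22 + 3 = 25
Each subnet has 128 addresses
  180.241.212.0/25
  180.241.212.128/25
  180.241.213.0/25
  180.241.213.128/25
  180.241.214.0/25
  180.241.214.128/25
  180.241.215.0/25
  180.241.215.128/25
Subnets: 180.241.212.0/25, 180.241.212.128/25, 180.241.213.0/25, 180.241.213.128/25, 180.241.214.0/25, 180.241.214.128/25, 180.241.215.0/25, 180.241.215.128/25


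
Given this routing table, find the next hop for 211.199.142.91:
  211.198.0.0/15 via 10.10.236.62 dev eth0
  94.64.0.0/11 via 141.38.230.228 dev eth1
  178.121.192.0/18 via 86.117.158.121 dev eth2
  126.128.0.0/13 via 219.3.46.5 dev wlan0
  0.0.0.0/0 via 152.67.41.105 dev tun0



Longest prefix match for 211.199.142.91:
  /15 211.198.0.0: MATCH
  /11 94.64.0.0: no
  /18 178.121.192.0: no
  /13 126.128.0.0: no
  /0 0.0.0.0: MATCH
Selected: next-hop 10.10.236.62 via eth0 (matched /15)


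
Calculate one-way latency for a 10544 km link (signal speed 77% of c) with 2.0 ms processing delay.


Speed = 0.77 * 3e5 km/s = 231000 km/s
Propagation delay = 10544 / 231000 = 0.0456 s = 45.645 ms
Processing delay = 2.0 ms
Total one-way latency = 47.645 ms


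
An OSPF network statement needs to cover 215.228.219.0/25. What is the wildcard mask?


Subnet mask: 255.255.255.128
Wildcard = 255.255.255.255 - subnet mask
255 - 255 = 0
255 - 255 = 0
255 - 255 = 0
255 - 128 = 127
Wildcard: 0.0.0.127


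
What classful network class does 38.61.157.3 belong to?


First octet: 38
Binary: 00100110
0xxxxxxx -> Class A (1-126)
Class A, default mask 255.0.0.0 (/8)


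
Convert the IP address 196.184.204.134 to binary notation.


196 = 11000100
184 = 10111000
204 = 11001100
134 = 10000110
Binary: 11000100.10111000.11001100.10000110


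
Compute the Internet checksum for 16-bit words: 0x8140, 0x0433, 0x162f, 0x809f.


Sum all words (with carry folding):
+ 0x8140 = 0x8140
+ 0x0433 = 0x8573
+ 0x162f = 0x9ba2
+ 0x809f = 0x1c42
One's complement: ~0x1c42
Checksum = 0xe3bd


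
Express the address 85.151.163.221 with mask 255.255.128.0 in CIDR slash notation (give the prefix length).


Binary: 11111111.11111111.10000000.00000000
Count leading 1s
Prefix: /17


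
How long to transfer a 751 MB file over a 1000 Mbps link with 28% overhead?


Effective throughput = 1000 * (1 - 28/100) = 720 Mbps
File size in Mb = 751 * 8 = 6008 Mb
Time = 6008 / 720
Time = 8.3444 seconds


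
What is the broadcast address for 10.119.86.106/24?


Network: 10.119.86.0/24
Host bits = 8
Set all host bits to 1:
Broadcast: 10.119.86.255


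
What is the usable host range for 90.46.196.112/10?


Network: 90.0.0.0
Broadcast: 90.63.255.255
First usable = network + 1
Last usable = broadcast - 1
Range: 90.0.0.1 to 90.63.255.254


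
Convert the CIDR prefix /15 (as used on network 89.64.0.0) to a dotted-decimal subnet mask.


/15 means 15 network bits, 17 host bits
Binary: 11111111111111100000000000000000
Mask: 255.254.0.0


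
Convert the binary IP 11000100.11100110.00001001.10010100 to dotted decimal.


11000100 = 196
11100110 = 230
00001001 = 9
10010100 = 148
IP: 196.230.9.148


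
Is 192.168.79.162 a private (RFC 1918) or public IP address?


RFC 1918 private ranges:
  10.0.0.0/8 (10.0.0.0 - 10.255.255.255)
  172.16.0.0/12 (172.16.0.0 - 172.31.255.255)
  192.168.0.0/16 (192.168.0.0 - 192.168.255.255)
Private (in 192.168.0.0/16)


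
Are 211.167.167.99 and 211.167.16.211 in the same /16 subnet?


Mask: 255.255.0.0
211.167.167.99 AND mask = 211.167.0.0
211.167.16.211 AND mask = 211.167.0.0
Yes, same subnet (211.167.0.0)


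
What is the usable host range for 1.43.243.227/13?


Network: 1.40.0.0
Broadcast: 1.47.255.255
First usable = network + 1
Last usable = broadcast - 1
Range: 1.40.0.1 to 1.47.255.254


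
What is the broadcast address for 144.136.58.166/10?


Network: 144.128.0.0/10
Host bits = 22
Set all host bits to 1:
Broadcast: 144.191.255.255


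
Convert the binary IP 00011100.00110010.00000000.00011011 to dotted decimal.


00011100 = 28
00110010 = 50
00000000 = 0
00011011 = 27
IP: 28.50.0.27


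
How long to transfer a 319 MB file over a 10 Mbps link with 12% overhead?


Effective throughput = 10 * (1 - 12/100) = 8.8 Mbps
File size in Mb = 319 * 8 = 2552 Mb
Time = 2552 / 8.8
Time = 290 seconds


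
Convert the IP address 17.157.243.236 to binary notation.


17 = 00010001
157 = 10011101
243 = 11110011
236 = 11101100
Binary: 00010001.10011101.11110011.11101100


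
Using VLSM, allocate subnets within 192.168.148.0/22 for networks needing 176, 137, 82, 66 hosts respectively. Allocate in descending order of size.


176 hosts -> /24 (254 usable): 192.168.148.0/24
137 hosts -> /24 (254 usable): 192.168.149.0/24
82 hosts -> /25 (126 usable): 192.168.150.0/25
66 hosts -> /25 (126 usable): 192.168.150.128/25
Allocation: 192.168.148.0/24 (176 hosts, 254 usable); 192.168.149.0/24 (137 hosts, 254 usable); 192.168.150.0/25 (82 hosts, 126 usable); 192.168.150.128/25 (66 hosts, 126 usable)


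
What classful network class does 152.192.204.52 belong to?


First octet: 152
Binary: 10011000
10xxxxxx -> Class B (128-191)
Class B, default mask 255.255.0.0 (/16)


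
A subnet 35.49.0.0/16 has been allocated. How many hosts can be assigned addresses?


Host bits = 32 - 16 = 16
Total addresses = 2^16 = 65536
Usable = total - 2 (network and broadcast)
Usable hosts: 65534


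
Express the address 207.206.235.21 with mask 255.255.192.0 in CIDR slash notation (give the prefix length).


Binary: 11111111.11111111.11000000.00000000
Count leading 1s
Prefix: /18


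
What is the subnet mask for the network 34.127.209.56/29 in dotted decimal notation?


/29 means 29 network bits, 3 host bits
Binary: 11111111111111111111111111111000
Mask: 255.255.255.248


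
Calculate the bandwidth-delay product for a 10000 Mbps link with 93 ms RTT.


BDP = bandwidth * RTT
= 10000 Mbps * 93 ms
= 10000 * 1e6 * 93 / 1000 bits
= 930000000 bits
= 116250000 bytes
= 113525.3906 KB
BDP = 930000000 bits (116250000 bytes)


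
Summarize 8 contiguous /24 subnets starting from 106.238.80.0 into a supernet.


Original prefix: /24
Number of subnets: 8 = 2^3
New prefix = 24 - 3 = 21
Supernet: 106.238.80.0/21


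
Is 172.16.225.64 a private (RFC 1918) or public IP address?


RFC 1918 private ranges:
  10.0.0.0/8 (10.0.0.0 - 10.255.255.255)
  172.16.0.0/12 (172.16.0.0 - 172.31.255.255)
  192.168.0.0/16 (192.168.0.0 - 192.168.255.255)
Private (in 172.16.0.0/12)


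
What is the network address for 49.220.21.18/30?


IP:   00110001.11011100.00010101.00010010
Mask: 11111111.11111111.11111111.11111100
AND operation:
Net:  00110001.11011100.00010101.00010000
Network: 49.220.21.16/30


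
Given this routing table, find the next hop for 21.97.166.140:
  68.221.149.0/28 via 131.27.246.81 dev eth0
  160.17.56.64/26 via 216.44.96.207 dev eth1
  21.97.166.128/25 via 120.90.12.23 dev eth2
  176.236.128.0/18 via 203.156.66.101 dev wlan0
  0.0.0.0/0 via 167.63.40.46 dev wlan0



Longest prefix match for 21.97.166.140:
  /28 68.221.149.0: no
  /26 160.17.56.64: no
  /25 21.97.166.128: MATCH
  /18 176.236.128.0: no
  /0 0.0.0.0: MATCH
Selected: next-hop 120.90.12.23 via eth2 (matched /25)


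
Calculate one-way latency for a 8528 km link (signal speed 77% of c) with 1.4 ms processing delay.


Speed = 0.77 * 3e5 km/s = 231000 km/s
Propagation delay = 8528 / 231000 = 0.0369 s = 36.9177 ms
Processing delay = 1.4 ms
Total one-way latency = 38.3177 ms


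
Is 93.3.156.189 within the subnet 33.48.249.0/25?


Subnet network: 33.48.249.0
Test IP AND mask: 93.3.156.128
No, 93.3.156.189 is not in 33.48.249.0/25


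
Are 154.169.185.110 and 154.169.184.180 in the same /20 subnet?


Mask: 255.255.240.0
154.169.185.110 AND mask = 154.169.176.0
154.169.184.180 AND mask = 154.169.176.0
Yes, same subnet (154.169.176.0)


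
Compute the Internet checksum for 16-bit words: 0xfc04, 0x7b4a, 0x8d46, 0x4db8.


Sum all words (with carry folding):
+ 0xfc04 = 0xfc04
+ 0x7b4a = 0x774f
+ 0x8d46 = 0x0496
+ 0x4db8 = 0x524e
One's complement: ~0x524e
Checksum = 0xadb1


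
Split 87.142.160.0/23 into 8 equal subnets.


New prefix = 23 + 3 = 26
Each subnet has 64 addresses
  87.142.160.0/26
  87.142.160.64/26
  87.142.160.128/26
  87.142.160.192/26
  87.142.161.0/26
  87.142.161.64/26
  87.142.161.128/26
  87.142.161.192/26
Subnets: 87.142.160.0/26, 87.142.160.64/26, 87.142.160.128/26, 87.142.160.192/26, 87.142.161.0/26, 87.142.161.64/26, 87.142.161.128/26, 87.142.161.192/26


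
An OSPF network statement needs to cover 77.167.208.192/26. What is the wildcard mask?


Subnet mask: 255.255.255.192
Wildcard = 255.255.255.255 - subnet mask
255 - 255 = 0
255 - 255 = 0
255 - 255 = 0
255 - 192 = 63
Wildcard: 0.0.0.63


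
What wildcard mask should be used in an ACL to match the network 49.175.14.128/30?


Subnet mask: 255.255.255.252
Wildcard = 255.255.255.255 - subnet mask
255 - 255 = 0
255 - 255 = 0
255 - 255 = 0
255 - 252 = 3
Wildcard: 0.0.0.3


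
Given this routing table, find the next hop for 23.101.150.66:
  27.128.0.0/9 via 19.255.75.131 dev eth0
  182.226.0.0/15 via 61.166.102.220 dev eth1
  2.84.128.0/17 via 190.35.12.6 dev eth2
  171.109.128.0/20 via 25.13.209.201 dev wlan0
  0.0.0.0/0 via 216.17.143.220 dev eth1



Longest prefix match for 23.101.150.66:
  /9 27.128.0.0: no
  /15 182.226.0.0: no
  /17 2.84.128.0: no
  /20 171.109.128.0: no
  /0 0.0.0.0: MATCH
Selected: next-hop 216.17.143.220 via eth1 (matched /0)


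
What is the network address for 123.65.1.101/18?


IP:   01111011.01000001.00000001.01100101
Mask: 11111111.11111111.11000000.00000000
AND operation:
Net:  01111011.01000001.00000000.00000000
Network: 123.65.0.0/18


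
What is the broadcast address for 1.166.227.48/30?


Network: 1.166.227.48/30
Host bits = 2
Set all host bits to 1:
Broadcast: 1.166.227.51


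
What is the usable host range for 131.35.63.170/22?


Network: 131.35.60.0
Broadcast: 131.35.63.255
First usable = network + 1
Last usable = broadcast - 1
Range: 131.35.60.1 to 131.35.63.254


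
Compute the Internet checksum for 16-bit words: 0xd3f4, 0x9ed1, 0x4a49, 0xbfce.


Sum all words (with carry folding):
+ 0xd3f4 = 0xd3f4
+ 0x9ed1 = 0x72c6
+ 0x4a49 = 0xbd0f
+ 0xbfce = 0x7cde
One's complement: ~0x7cde
Checksum = 0x8321


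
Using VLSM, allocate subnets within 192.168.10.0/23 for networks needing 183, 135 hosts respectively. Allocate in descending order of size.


183 hosts -> /24 (254 usable): 192.168.10.0/24
135 hosts -> /24 (254 usable): 192.168.11.0/24
Allocation: 192.168.10.0/24 (183 hosts, 254 usable); 192.168.11.0/24 (135 hosts, 254 usable)


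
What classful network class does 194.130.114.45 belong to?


First octet: 194
Binary: 11000010
110xxxxx -> Class C (192-223)
Class C, default mask 255.255.255.0 (/24)


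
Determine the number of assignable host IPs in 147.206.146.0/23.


Host bits = 32 - 23 = 9
Total addresses = 2^9 = 512
Usable = total - 2 (network and broadcast)
Usable hosts: 510


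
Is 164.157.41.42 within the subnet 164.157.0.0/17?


Subnet network: 164.157.0.0
Test IP AND mask: 164.157.0.0
Yes, 164.157.41.42 is in 164.157.0.0/17


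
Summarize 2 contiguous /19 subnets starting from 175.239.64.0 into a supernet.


Original prefix: /19
Number of subnets: 2 = 2^1
New prefix = 19 - 1 = 18
Supernet: 175.239.64.0/18


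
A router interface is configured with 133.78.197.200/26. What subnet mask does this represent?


/26 means 26 network bits, 6 host bits
Binary: 11111111111111111111111111000000
Mask: 255.255.255.192


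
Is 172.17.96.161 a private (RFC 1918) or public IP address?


RFC 1918 private ranges:
  10.0.0.0/8 (10.0.0.0 - 10.255.255.255)
  172.16.0.0/12 (172.16.0.0 - 172.31.255.255)
  192.168.0.0/16 (192.168.0.0 - 192.168.255.255)
Private (in 172.16.0.0/12)


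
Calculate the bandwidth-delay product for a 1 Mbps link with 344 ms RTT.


BDP = bandwidth * RTT
= 1 Mbps * 344 ms
= 1 * 1e6 * 344 / 1000 bits
= 344000 bits
= 43000 bytes
= 41.9922 KB
BDP = 344000 bits (43000 bytes)


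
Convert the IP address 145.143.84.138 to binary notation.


145 = 10010001
143 = 10001111
84 = 01010100
138 = 10001010
Binary: 10010001.10001111.01010100.10001010


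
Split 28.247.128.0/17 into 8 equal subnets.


New prefix = 17 + 3 = 20
Each subnet has 4096 addresses
  28.247.128.0/20
  28.247.144.0/20
  28.247.160.0/20
  28.247.176.0/20
  28.247.192.0/20
  28.247.208.0/20
  28.247.224.0/20
  28.247.240.0/20
Subnets: 28.247.128.0/20, 28.247.144.0/20, 28.247.160.0/20, 28.247.176.0/20, 28.247.192.0/20, 28.247.208.0/20, 28.247.224.0/20, 28.247.240.0/20


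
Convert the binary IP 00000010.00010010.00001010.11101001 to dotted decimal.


00000010 = 2
00010010 = 18
00001010 = 10
11101001 = 233
IP: 2.18.10.233


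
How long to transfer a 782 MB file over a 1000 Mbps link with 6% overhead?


Effective throughput = 1000 * (1 - 6/100) = 940 Mbps
File size in Mb = 782 * 8 = 6256 Mb
Time = 6256 / 940
Time = 6.6553 seconds


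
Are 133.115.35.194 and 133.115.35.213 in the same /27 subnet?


Mask: 255.255.255.224
133.115.35.194 AND mask = 133.115.35.192
133.115.35.213 AND mask = 133.115.35.192
Yes, same subnet (133.115.35.192)


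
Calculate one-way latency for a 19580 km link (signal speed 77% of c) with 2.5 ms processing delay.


Speed = 0.77 * 3e5 km/s = 231000 km/s
Propagation delay = 19580 / 231000 = 0.0848 s = 84.7619 ms
Processing delay = 2.5 ms
Total one-way latency = 87.2619 ms


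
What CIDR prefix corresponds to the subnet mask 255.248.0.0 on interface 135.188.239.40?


Binary: 11111111.11111000.00000000.00000000
Count leading 1s
Prefix: /13


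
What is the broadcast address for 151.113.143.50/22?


Network: 151.113.140.0/22
Host bits = 10
Set all host bits to 1:
Broadcast: 151.113.143.255


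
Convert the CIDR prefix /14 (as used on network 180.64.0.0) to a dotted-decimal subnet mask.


/14 means 14 network bits, 18 host bits
Binary: 11111111111111000000000000000000
Mask: 255.252.0.0


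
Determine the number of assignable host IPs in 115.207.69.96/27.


Host bits = 32 - 27 = 5
Total addresses = 2^5 = 32
Usable = total - 2 (network and broadcast)
Usable hosts: 30


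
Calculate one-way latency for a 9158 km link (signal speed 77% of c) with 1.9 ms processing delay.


Speed = 0.77 * 3e5 km/s = 231000 km/s
Propagation delay = 9158 / 231000 = 0.0396 s = 39.645 ms
Processing delay = 1.9 ms
Total one-way latency = 41.545 ms


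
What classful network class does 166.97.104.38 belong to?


First octet: 166
Binary: 10100110
10xxxxxx -> Class B (128-191)
Class B, default mask 255.255.0.0 (/16)


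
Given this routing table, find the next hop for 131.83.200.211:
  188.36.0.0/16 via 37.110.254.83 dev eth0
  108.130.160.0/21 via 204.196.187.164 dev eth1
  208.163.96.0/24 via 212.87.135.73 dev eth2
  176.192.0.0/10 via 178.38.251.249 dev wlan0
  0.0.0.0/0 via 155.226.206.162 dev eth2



Longest prefix match for 131.83.200.211:
  /16 188.36.0.0: no
  /21 108.130.160.0: no
  /24 208.163.96.0: no
  /10 176.192.0.0: no
  /0 0.0.0.0: MATCH
Selected: next-hop 155.226.206.162 via eth2 (matched /0)


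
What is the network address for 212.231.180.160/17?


IP:   11010100.11100111.10110100.10100000
Mask: 11111111.11111111.10000000.00000000
AND operation:
Net:  11010100.11100111.10000000.00000000
Network: 212.231.128.0/17


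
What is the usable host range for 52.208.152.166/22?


Network: 52.208.152.0
Broadcast: 52.208.155.255
First usable = network + 1
Last usable = broadcast - 1
Range: 52.208.152.1 to 52.208.155.254


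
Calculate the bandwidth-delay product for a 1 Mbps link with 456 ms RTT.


BDP = bandwidth * RTT
= 1 Mbps * 456 ms
= 1 * 1e6 * 456 / 1000 bits
= 456000 bits
= 57000 bytes
= 55.6641 KB
BDP = 456000 bits (57000 bytes)


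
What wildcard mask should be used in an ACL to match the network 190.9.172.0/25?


Subnet mask: 255.255.255.128
Wildcard = 255.255.255.255 - subnet mask
255 - 255 = 0
255 - 255 = 0
255 - 255 = 0
255 - 128 = 127
Wildcard: 0.0.0.127


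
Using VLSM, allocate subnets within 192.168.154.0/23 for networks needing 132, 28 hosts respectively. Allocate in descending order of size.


132 hosts -> /24 (254 usable): 192.168.154.0/24
28 hosts -> /27 (30 usable): 192.168.155.0/27
Allocation: 192.168.154.0/24 (132 hosts, 254 usable); 192.168.155.0/27 (28 hosts, 30 usable)
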